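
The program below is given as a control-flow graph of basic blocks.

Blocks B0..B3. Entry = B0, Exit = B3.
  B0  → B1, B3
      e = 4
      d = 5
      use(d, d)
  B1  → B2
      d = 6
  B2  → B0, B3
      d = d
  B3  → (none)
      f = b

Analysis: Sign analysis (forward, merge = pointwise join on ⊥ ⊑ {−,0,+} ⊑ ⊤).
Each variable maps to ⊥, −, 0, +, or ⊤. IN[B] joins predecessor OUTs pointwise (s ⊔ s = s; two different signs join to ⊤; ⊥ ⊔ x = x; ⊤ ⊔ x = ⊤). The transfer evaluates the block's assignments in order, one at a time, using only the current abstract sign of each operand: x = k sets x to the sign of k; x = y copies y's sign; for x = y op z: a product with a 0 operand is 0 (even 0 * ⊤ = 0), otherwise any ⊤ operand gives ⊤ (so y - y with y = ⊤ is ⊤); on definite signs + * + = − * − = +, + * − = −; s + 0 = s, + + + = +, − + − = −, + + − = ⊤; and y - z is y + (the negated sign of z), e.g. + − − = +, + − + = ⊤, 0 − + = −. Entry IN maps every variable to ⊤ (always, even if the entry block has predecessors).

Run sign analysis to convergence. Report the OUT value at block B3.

Answer: {a: ⊤, b: ⊤, c: ⊤, d: +, e: +, f: ⊤}

Working:
Per-block solution:
  B0:   IN=(all ⊤)   OUT={d:+, e:+; rest ⊤}
  B1:   IN={d:+, e:+; rest ⊤}   OUT={d:+, e:+; rest ⊤}
  B2:   IN={d:+, e:+; rest ⊤}   OUT={d:+, e:+; rest ⊤}
  B3:   IN={d:+, e:+; rest ⊤}   OUT={d:+, e:+; rest ⊤}

Merge at B3: IN[B3] = OUT[B0] ⊔ OUT[B2] = {a: ⊤, b: ⊤, c: ⊤, d: +, e: +, f: ⊤}
Applying B3's transfer function to that IN value gives OUT[B3] (row B3 above).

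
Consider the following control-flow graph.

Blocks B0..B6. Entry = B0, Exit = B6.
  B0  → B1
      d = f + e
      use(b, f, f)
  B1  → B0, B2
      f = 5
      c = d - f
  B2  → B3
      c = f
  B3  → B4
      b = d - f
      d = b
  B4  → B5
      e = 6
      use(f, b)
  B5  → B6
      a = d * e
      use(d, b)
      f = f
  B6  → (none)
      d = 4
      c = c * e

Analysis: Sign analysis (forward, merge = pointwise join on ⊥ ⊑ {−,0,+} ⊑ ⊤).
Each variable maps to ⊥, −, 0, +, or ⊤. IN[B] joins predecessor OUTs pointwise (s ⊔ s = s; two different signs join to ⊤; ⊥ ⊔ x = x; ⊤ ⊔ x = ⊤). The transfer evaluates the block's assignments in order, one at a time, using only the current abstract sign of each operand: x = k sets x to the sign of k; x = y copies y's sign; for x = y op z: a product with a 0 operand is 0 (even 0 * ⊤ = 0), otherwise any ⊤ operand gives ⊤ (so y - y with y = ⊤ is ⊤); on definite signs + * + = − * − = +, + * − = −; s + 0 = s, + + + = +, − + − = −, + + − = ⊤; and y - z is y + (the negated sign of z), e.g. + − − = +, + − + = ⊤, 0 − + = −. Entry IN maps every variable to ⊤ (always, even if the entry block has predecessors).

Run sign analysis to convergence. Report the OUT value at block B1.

Answer: {a: ⊤, b: ⊤, c: ⊤, d: ⊤, e: ⊤, f: +}

Working:
Per-block solution:
  B0: | IN=(all ⊤) | OUT=(all ⊤)
  B1: | IN=(all ⊤) | OUT={f:+; rest ⊤}
  B2: | IN={f:+; rest ⊤} | OUT={c:+, f:+; rest ⊤}
  B3: | IN={c:+, f:+; rest ⊤} | OUT={c:+, f:+; rest ⊤}
  B4: | IN={c:+, f:+; rest ⊤} | OUT={c:+, e:+, f:+; rest ⊤}
  B5: | IN={c:+, e:+, f:+; rest ⊤} | OUT={c:+, e:+, f:+; rest ⊤}
  B6: | IN={c:+, e:+, f:+; rest ⊤} | OUT={c:+, d:+, e:+, f:+; rest ⊤}

Merge at B1: IN[B1] = OUT[B0] = {a: ⊤, b: ⊤, c: ⊤, d: ⊤, e: ⊤, f: ⊤}
Applying B1's transfer function to that IN value gives OUT[B1] (row B1 above).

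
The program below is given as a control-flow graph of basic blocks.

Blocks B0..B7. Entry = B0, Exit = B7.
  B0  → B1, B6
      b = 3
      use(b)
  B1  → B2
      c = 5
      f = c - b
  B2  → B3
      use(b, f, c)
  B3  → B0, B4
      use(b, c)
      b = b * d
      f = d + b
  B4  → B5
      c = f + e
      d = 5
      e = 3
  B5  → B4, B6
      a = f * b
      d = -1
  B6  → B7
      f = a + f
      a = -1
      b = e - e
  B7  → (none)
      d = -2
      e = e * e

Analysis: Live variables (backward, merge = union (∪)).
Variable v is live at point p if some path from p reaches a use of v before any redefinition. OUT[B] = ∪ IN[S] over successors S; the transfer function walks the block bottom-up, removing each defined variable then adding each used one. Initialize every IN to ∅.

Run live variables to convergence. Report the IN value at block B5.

Fixpoint table:
  B0:  IN={a, d, e, f}  OUT={a, b, d, e, f}
  B1:  IN={a, b, d, e}  OUT={a, b, c, d, e, f}
  B2:  IN={a, b, c, d, e, f}  OUT={a, b, c, d, e}
  B3:  IN={a, b, c, d, e}  OUT={a, b, d, e, f}
  B4:  IN={b, e, f}  OUT={b, e, f}
  B5:  IN={b, e, f}  OUT={a, b, e, f}
  B6:  IN={a, e, f}  OUT={e}
  B7:  IN={e}  OUT={}

Merge at B5: OUT[B5] = IN[B4] ⊔ IN[B6] = {a, b, e, f}
Applying B5's transfer function to that OUT value gives IN[B5] (row B5 above).

Answer: {b, e, f}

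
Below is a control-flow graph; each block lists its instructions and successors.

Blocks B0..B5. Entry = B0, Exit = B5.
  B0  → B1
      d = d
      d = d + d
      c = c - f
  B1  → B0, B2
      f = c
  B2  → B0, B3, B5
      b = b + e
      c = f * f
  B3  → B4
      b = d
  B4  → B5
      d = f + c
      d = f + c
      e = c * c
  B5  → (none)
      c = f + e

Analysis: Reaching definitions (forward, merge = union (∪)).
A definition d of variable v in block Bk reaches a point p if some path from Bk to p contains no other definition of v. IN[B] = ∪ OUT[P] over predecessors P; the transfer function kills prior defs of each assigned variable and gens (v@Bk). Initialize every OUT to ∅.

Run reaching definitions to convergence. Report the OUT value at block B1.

Per-block solution:
  B0:   IN={b@B2, c@B0, c@B2, d@B0, f@B1}   OUT={b@B2, c@B0, d@B0, f@B1}
  B1:   IN={b@B2, c@B0, d@B0, f@B1}   OUT={b@B2, c@B0, d@B0, f@B1}
  B2:   IN={b@B2, c@B0, d@B0, f@B1}   OUT={b@B2, c@B2, d@B0, f@B1}
  B3:   IN={b@B2, c@B2, d@B0, f@B1}   OUT={b@B3, c@B2, d@B0, f@B1}
  B4:   IN={b@B3, c@B2, d@B0, f@B1}   OUT={b@B3, c@B2, d@B4, e@B4, f@B1}
  B5:   IN={b@B2, b@B3, c@B2, d@B0, d@B4, e@B4, f@B1}   OUT={b@B2, b@B3, c@B5, d@B0, d@B4, e@B4, f@B1}

Merge at B1: IN[B1] = OUT[B0] = {b@B2, c@B0, d@B0, f@B1}
Applying B1's transfer function to that IN value gives OUT[B1] (row B1 above).

Answer: {b@B2, c@B0, d@B0, f@B1}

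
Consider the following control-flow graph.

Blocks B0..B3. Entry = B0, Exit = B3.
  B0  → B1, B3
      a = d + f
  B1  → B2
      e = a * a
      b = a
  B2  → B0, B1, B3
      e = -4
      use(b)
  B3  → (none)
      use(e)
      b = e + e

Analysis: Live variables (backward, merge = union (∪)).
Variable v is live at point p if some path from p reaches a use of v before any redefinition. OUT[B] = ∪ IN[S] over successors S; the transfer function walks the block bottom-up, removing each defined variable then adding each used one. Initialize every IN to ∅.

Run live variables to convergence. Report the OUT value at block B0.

Answer: {a, d, e, f}

Working:
Converged values:
  B0: | IN={d, e, f} | OUT={a, d, e, f}
  B1: | IN={a, d, f} | OUT={a, b, d, f}
  B2: | IN={a, b, d, f} | OUT={a, d, e, f}
  B3: | IN={e} | OUT={}

Merge at B0: OUT[B0] = IN[B1] ⊔ IN[B3] = {a, d, e, f}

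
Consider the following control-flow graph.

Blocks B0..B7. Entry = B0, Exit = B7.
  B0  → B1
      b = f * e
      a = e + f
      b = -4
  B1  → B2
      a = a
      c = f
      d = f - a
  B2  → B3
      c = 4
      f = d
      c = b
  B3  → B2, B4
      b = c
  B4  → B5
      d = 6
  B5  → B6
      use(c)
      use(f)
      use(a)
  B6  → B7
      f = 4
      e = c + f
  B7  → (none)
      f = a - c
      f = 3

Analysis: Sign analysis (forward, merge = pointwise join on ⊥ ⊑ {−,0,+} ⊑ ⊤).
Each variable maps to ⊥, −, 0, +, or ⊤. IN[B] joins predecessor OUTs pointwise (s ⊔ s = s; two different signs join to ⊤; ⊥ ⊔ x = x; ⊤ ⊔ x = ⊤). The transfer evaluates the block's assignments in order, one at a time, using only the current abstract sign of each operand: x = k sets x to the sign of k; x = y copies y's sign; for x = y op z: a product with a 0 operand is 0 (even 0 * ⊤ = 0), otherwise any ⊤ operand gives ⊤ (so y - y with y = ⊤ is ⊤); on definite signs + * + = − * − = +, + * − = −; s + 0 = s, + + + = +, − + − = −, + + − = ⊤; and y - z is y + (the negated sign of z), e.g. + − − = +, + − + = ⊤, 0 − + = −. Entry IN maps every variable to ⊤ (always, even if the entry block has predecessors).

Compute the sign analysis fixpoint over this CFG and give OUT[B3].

Answer: {a: ⊤, b: -, c: -, d: ⊤, e: ⊤, f: ⊤}

Trace:
Converged values:
  B0:  IN=(all ⊤)  OUT={b:-; rest ⊤}
  B1:  IN={b:-; rest ⊤}  OUT={b:-; rest ⊤}
  B2:  IN={b:-; rest ⊤}  OUT={b:-, c:-; rest ⊤}
  B3:  IN={b:-, c:-; rest ⊤}  OUT={b:-, c:-; rest ⊤}
  B4:  IN={b:-, c:-; rest ⊤}  OUT={b:-, c:-, d:+; rest ⊤}
  B5:  IN={b:-, c:-, d:+; rest ⊤}  OUT={b:-, c:-, d:+; rest ⊤}
  B6:  IN={b:-, c:-, d:+; rest ⊤}  OUT={b:-, c:-, d:+, f:+; rest ⊤}
  B7:  IN={b:-, c:-, d:+, f:+; rest ⊤}  OUT={b:-, c:-, d:+, f:+; rest ⊤}

Merge at B3: IN[B3] = OUT[B2] = {a: ⊤, b: -, c: -, d: ⊤, e: ⊤, f: ⊤}
Applying B3's transfer function to that IN value gives OUT[B3] (row B3 above).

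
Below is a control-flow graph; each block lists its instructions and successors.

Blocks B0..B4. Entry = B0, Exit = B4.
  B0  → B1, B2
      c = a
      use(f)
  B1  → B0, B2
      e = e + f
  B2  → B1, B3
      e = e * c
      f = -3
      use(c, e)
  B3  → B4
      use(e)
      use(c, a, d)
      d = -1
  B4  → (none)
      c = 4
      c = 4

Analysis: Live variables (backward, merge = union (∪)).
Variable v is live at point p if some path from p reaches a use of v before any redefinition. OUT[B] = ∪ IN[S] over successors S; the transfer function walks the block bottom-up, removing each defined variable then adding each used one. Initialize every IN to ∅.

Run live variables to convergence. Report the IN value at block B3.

Per-block solution:
  B0:   IN={a, d, e, f}   OUT={a, c, d, e, f}
  B1:   IN={a, c, d, e, f}   OUT={a, c, d, e, f}
  B2:   IN={a, c, d, e}   OUT={a, c, d, e, f}
  B3:   IN={a, c, d, e}   OUT={}
  B4:   IN={}   OUT={}

Merge at B3: OUT[B3] = IN[B4] = {}
Applying B3's transfer function to that OUT value gives IN[B3] (row B3 above).

Answer: {a, c, d, e}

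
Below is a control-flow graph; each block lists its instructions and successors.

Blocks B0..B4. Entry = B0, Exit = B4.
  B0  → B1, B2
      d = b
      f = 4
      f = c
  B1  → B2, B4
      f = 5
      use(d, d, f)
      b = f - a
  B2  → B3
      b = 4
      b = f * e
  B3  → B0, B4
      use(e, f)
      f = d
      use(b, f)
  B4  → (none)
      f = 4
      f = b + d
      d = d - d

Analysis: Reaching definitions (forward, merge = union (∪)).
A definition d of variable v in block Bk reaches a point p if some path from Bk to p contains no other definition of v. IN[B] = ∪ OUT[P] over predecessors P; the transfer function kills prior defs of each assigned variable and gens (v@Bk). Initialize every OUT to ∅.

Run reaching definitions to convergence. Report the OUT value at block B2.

Per-block solution:
  B0:   IN={b@B2, d@B0, f@B3}   OUT={b@B2, d@B0, f@B0}
  B1:   IN={b@B2, d@B0, f@B0}   OUT={b@B1, d@B0, f@B1}
  B2:   IN={b@B1, b@B2, d@B0, f@B0, f@B1}   OUT={b@B2, d@B0, f@B0, f@B1}
  B3:   IN={b@B2, d@B0, f@B0, f@B1}   OUT={b@B2, d@B0, f@B3}
  B4:   IN={b@B1, b@B2, d@B0, f@B1, f@B3}   OUT={b@B1, b@B2, d@B4, f@B4}

Merge at B2: IN[B2] = OUT[B0] ⊔ OUT[B1] = {b@B1, b@B2, d@B0, f@B0, f@B1}
Applying B2's transfer function to that IN value gives OUT[B2] (row B2 above).

Answer: {b@B2, d@B0, f@B0, f@B1}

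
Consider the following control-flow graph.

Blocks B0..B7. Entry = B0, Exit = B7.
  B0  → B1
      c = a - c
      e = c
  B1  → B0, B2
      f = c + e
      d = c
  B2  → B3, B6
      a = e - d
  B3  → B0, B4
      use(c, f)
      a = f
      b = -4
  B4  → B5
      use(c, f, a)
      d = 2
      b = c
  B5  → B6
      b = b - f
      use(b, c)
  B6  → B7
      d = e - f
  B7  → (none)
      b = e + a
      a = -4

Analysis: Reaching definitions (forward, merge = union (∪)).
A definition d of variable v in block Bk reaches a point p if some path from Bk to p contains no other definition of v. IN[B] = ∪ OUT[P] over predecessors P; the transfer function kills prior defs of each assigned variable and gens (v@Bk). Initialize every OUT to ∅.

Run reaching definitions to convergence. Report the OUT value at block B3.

Fixpoint table:
  B0:  IN={a@B3, b@B3, c@B0, d@B1, e@B0, f@B1}  OUT={a@B3, b@B3, c@B0, d@B1, e@B0, f@B1}
  B1:  IN={a@B3, b@B3, c@B0, d@B1, e@B0, f@B1}  OUT={a@B3, b@B3, c@B0, d@B1, e@B0, f@B1}
  B2:  IN={a@B3, b@B3, c@B0, d@B1, e@B0, f@B1}  OUT={a@B2, b@B3, c@B0, d@B1, e@B0, f@B1}
  B3:  IN={a@B2, b@B3, c@B0, d@B1, e@B0, f@B1}  OUT={a@B3, b@B3, c@B0, d@B1, e@B0, f@B1}
  B4:  IN={a@B3, b@B3, c@B0, d@B1, e@B0, f@B1}  OUT={a@B3, b@B4, c@B0, d@B4, e@B0, f@B1}
  B5:  IN={a@B3, b@B4, c@B0, d@B4, e@B0, f@B1}  OUT={a@B3, b@B5, c@B0, d@B4, e@B0, f@B1}
  B6:  IN={a@B2, a@B3, b@B3, b@B5, c@B0, d@B1, d@B4, e@B0, f@B1}  OUT={a@B2, a@B3, b@B3, b@B5, c@B0, d@B6, e@B0, f@B1}
  B7:  IN={a@B2, a@B3, b@B3, b@B5, c@B0, d@B6, e@B0, f@B1}  OUT={a@B7, b@B7, c@B0, d@B6, e@B0, f@B1}

Merge at B3: IN[B3] = OUT[B2] = {a@B2, b@B3, c@B0, d@B1, e@B0, f@B1}
Applying B3's transfer function to that IN value gives OUT[B3] (row B3 above).

Answer: {a@B3, b@B3, c@B0, d@B1, e@B0, f@B1}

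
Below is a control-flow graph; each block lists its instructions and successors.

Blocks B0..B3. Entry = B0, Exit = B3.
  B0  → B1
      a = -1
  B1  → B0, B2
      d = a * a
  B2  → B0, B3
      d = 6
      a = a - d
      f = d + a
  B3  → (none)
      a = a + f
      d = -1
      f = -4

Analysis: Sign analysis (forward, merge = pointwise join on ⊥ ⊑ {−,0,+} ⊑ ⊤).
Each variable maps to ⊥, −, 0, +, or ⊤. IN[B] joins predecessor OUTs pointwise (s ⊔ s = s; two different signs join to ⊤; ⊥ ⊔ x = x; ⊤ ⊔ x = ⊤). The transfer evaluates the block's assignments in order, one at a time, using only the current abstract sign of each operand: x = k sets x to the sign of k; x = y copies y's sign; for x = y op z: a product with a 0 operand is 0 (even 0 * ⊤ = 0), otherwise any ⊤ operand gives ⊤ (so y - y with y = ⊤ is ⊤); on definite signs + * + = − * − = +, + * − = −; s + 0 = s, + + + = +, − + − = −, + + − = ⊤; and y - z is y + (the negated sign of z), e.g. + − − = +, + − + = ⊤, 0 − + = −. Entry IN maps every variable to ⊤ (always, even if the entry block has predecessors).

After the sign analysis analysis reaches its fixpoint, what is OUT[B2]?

Converged values:
  B0: | IN=(all ⊤) | OUT={a:-; rest ⊤}
  B1: | IN={a:-; rest ⊤} | OUT={a:-, d:+; rest ⊤}
  B2: | IN={a:-, d:+; rest ⊤} | OUT={a:-, d:+; rest ⊤}
  B3: | IN={a:-, d:+; rest ⊤} | OUT={d:-, f:-; rest ⊤}

Merge at B2: IN[B2] = OUT[B1] = {a: -, b: ⊤, c: ⊤, d: +, e: ⊤, f: ⊤}
Applying B2's transfer function to that IN value gives OUT[B2] (row B2 above).

Answer: {a: -, b: ⊤, c: ⊤, d: +, e: ⊤, f: ⊤}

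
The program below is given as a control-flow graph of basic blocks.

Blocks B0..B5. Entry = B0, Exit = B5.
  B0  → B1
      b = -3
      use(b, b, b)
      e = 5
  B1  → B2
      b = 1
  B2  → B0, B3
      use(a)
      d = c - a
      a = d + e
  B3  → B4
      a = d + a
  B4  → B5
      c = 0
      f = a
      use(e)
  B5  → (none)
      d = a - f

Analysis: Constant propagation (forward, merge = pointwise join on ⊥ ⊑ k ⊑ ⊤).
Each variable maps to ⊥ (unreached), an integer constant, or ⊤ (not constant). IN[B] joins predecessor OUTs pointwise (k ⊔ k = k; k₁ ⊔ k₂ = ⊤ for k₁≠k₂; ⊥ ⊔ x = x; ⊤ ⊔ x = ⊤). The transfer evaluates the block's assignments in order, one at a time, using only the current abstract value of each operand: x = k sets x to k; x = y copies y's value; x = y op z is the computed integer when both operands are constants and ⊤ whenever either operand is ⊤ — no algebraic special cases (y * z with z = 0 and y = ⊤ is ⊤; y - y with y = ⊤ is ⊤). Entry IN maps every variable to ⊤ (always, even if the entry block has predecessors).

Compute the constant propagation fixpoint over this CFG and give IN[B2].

Answer: {a: ⊤, b: 1, c: ⊤, d: ⊤, e: 5, f: ⊤}

Trace:
Fixpoint table:
  B0:  IN=(all ⊤)  OUT={b:-3, e:5; rest ⊤}
  B1:  IN={b:-3, e:5; rest ⊤}  OUT={b:1, e:5; rest ⊤}
  B2:  IN={b:1, e:5; rest ⊤}  OUT={b:1, e:5; rest ⊤}
  B3:  IN={b:1, e:5; rest ⊤}  OUT={b:1, e:5; rest ⊤}
  B4:  IN={b:1, e:5; rest ⊤}  OUT={b:1, c:0, e:5; rest ⊤}
  B5:  IN={b:1, c:0, e:5; rest ⊤}  OUT={b:1, c:0, e:5; rest ⊤}

Merge at B2: IN[B2] = OUT[B1] = {a: ⊤, b: 1, c: ⊤, d: ⊤, e: 5, f: ⊤}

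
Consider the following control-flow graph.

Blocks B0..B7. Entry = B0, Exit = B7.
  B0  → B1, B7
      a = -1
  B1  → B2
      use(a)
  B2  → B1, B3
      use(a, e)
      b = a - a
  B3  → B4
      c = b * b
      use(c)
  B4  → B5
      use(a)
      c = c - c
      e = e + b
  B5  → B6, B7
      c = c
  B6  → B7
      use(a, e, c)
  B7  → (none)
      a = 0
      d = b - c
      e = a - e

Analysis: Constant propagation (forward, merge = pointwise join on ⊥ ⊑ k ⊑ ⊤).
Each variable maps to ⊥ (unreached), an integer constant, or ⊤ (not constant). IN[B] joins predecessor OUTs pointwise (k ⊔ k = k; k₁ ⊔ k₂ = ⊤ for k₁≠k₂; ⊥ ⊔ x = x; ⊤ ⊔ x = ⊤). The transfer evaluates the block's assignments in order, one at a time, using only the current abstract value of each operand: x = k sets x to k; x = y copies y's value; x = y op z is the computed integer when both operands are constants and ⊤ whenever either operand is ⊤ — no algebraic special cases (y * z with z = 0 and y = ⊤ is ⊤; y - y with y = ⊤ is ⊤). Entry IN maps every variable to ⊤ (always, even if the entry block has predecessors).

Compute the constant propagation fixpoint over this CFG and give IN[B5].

Fixpoint table:
  B0: | IN=(all ⊤) | OUT={a:-1; rest ⊤}
  B1: | IN={a:-1; rest ⊤} | OUT={a:-1; rest ⊤}
  B2: | IN={a:-1; rest ⊤} | OUT={a:-1, b:0; rest ⊤}
  B3: | IN={a:-1, b:0; rest ⊤} | OUT={a:-1, b:0, c:0; rest ⊤}
  B4: | IN={a:-1, b:0, c:0; rest ⊤} | OUT={a:-1, b:0, c:0; rest ⊤}
  B5: | IN={a:-1, b:0, c:0; rest ⊤} | OUT={a:-1, b:0, c:0; rest ⊤}
  B6: | IN={a:-1, b:0, c:0; rest ⊤} | OUT={a:-1, b:0, c:0; rest ⊤}
  B7: | IN={a:-1; rest ⊤} | OUT={a:0; rest ⊤}

Merge at B5: IN[B5] = OUT[B4] = {a: -1, b: 0, c: 0, d: ⊤, e: ⊤, f: ⊤}

Answer: {a: -1, b: 0, c: 0, d: ⊤, e: ⊤, f: ⊤}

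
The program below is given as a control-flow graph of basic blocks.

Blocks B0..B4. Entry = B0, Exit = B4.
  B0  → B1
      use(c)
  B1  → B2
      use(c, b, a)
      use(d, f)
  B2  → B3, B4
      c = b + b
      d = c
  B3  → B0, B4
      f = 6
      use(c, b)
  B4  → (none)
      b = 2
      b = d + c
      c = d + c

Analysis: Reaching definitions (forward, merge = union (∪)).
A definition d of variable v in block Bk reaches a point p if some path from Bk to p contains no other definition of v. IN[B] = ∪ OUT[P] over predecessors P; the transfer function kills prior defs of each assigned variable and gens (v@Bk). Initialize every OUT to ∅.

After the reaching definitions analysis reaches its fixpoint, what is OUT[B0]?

Answer: {c@B2, d@B2, f@B3}

Derivation:
Fixpoint table:
  B0: | IN={c@B2, d@B2, f@B3} | OUT={c@B2, d@B2, f@B3}
  B1: | IN={c@B2, d@B2, f@B3} | OUT={c@B2, d@B2, f@B3}
  B2: | IN={c@B2, d@B2, f@B3} | OUT={c@B2, d@B2, f@B3}
  B3: | IN={c@B2, d@B2, f@B3} | OUT={c@B2, d@B2, f@B3}
  B4: | IN={c@B2, d@B2, f@B3} | OUT={b@B4, c@B4, d@B2, f@B3}

Merge at B0 (entry node, so the boundary value {} is joined with the incoming edge(s)): IN[B0] = {} ⊔ OUT[B3] = {c@B2, d@B2, f@B3}
Applying B0's transfer function to that IN value gives OUT[B0] (row B0 above).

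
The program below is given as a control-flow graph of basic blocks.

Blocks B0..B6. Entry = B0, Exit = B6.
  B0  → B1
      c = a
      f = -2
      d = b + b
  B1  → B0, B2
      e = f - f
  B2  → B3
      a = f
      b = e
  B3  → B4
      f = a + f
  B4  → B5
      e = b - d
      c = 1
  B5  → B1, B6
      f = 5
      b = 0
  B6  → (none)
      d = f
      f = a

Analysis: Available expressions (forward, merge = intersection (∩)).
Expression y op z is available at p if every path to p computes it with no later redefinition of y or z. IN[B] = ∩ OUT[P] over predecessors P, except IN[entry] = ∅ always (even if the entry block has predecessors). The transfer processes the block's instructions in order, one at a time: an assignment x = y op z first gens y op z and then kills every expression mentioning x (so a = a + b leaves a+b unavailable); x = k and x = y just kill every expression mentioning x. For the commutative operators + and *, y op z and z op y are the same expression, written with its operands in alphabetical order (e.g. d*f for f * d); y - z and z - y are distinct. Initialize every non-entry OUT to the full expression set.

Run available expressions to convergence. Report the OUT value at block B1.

Fixpoint table:
  B0: | IN={} | OUT={b+b}
  B1: | IN={} | OUT={f-f}
  B2: | IN={f-f} | OUT={f-f}
  B3: | IN={f-f} | OUT={}
  B4: | IN={} | OUT={b-d}
  B5: | IN={b-d} | OUT={}
  B6: | IN={} | OUT={}

Merge at B1: IN[B1] = OUT[B0] ∩ OUT[B5] = {}
Applying B1's transfer function to that IN value gives OUT[B1] (row B1 above).

Answer: {f-f}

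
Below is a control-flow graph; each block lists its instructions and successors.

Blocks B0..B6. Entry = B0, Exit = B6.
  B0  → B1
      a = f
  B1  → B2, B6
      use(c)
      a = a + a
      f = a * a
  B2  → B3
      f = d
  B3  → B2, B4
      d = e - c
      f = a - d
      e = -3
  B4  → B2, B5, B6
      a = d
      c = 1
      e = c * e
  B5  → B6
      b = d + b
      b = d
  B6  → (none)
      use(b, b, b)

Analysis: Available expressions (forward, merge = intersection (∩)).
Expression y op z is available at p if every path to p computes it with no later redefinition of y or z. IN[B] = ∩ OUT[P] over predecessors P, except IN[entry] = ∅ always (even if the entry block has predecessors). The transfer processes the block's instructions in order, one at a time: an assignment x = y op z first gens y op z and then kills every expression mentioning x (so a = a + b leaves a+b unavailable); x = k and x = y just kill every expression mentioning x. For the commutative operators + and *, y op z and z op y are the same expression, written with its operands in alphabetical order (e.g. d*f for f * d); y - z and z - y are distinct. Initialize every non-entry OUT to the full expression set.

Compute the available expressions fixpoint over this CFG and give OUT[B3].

Answer: {a-d}

Trace:
Per-block solution:
  B0:  IN={}  OUT={}
  B1:  IN={}  OUT={a*a}
  B2:  IN={}  OUT={}
  B3:  IN={}  OUT={a-d}
  B4:  IN={a-d}  OUT={}
  B5:  IN={}  OUT={}
  B6:  IN={}  OUT={}

Merge at B3: IN[B3] = OUT[B2] = {}
Applying B3's transfer function to that IN value gives OUT[B3] (row B3 above).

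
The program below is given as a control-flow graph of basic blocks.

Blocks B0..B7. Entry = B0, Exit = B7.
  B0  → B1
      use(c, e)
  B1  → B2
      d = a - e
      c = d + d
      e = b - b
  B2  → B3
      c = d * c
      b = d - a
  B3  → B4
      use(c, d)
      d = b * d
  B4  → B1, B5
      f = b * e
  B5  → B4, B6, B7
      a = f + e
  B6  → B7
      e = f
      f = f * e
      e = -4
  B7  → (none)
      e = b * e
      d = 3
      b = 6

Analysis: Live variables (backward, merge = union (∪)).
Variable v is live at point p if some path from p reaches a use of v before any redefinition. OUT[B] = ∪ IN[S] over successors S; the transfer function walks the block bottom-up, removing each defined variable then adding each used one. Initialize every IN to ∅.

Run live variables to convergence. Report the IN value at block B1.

Per-block solution:
  B0:  IN={a, b, c, e}  OUT={a, b, e}
  B1:  IN={a, b, e}  OUT={a, c, d, e}
  B2:  IN={a, c, d, e}  OUT={a, b, c, d, e}
  B3:  IN={a, b, c, d, e}  OUT={a, b, e}
  B4:  IN={a, b, e}  OUT={a, b, e, f}
  B5:  IN={b, e, f}  OUT={a, b, e, f}
  B6:  IN={b, f}  OUT={b, e}
  B7:  IN={b, e}  OUT={}

Merge at B1: OUT[B1] = IN[B2] = {a, c, d, e}
Applying B1's transfer function to that OUT value gives IN[B1] (row B1 above).

Answer: {a, b, e}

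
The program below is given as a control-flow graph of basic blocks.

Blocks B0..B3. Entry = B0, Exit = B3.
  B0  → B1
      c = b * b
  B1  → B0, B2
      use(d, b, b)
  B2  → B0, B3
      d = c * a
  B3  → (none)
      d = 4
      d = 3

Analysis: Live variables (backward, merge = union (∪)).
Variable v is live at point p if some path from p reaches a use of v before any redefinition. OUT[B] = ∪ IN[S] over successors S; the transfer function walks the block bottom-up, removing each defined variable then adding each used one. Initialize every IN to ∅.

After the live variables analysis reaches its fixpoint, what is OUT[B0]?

Answer: {a, b, c, d}

Working:
Fixpoint table:
  B0:  IN={a, b, d}  OUT={a, b, c, d}
  B1:  IN={a, b, c, d}  OUT={a, b, c, d}
  B2:  IN={a, b, c}  OUT={a, b, d}
  B3:  IN={}  OUT={}

Merge at B0: OUT[B0] = IN[B1] = {a, b, c, d}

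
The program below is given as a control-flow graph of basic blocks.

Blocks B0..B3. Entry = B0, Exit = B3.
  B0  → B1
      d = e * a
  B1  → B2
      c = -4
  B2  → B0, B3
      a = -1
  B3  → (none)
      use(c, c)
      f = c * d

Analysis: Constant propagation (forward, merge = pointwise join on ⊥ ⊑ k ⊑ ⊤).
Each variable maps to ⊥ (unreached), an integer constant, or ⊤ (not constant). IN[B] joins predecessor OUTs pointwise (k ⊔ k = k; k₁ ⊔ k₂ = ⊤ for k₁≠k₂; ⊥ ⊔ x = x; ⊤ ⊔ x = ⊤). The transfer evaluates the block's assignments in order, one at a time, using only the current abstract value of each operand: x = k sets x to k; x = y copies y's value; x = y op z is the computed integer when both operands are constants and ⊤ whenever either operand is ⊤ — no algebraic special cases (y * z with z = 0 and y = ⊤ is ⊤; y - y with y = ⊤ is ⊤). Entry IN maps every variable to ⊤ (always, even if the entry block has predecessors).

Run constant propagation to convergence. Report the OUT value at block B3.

Per-block solution:
  B0: | IN=(all ⊤) | OUT=(all ⊤)
  B1: | IN=(all ⊤) | OUT={c:-4; rest ⊤}
  B2: | IN={c:-4; rest ⊤} | OUT={a:-1, c:-4; rest ⊤}
  B3: | IN={a:-1, c:-4; rest ⊤} | OUT={a:-1, c:-4; rest ⊤}

Merge at B3: IN[B3] = OUT[B2] = {a: -1, b: ⊤, c: -4, d: ⊤, e: ⊤, f: ⊤}
Applying B3's transfer function to that IN value gives OUT[B3] (row B3 above).

Answer: {a: -1, b: ⊤, c: -4, d: ⊤, e: ⊤, f: ⊤}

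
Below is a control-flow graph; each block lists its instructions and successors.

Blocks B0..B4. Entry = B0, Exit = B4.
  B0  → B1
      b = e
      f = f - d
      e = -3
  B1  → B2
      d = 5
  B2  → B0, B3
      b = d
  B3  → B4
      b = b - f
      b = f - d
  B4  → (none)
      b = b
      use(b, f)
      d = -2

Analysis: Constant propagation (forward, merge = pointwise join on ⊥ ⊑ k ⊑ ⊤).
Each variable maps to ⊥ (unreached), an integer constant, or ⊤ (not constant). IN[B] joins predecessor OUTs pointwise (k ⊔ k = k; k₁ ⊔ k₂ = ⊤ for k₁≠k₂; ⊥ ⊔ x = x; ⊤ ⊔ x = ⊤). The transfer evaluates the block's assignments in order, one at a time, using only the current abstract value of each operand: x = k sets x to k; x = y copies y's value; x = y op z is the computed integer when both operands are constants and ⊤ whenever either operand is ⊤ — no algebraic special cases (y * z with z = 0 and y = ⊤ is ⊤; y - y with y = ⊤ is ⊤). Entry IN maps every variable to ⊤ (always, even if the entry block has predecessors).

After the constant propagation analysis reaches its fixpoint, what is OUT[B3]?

Converged values:
  B0:   IN=(all ⊤)   OUT={e:-3; rest ⊤}
  B1:   IN={e:-3; rest ⊤}   OUT={d:5, e:-3; rest ⊤}
  B2:   IN={d:5, e:-3; rest ⊤}   OUT={b:5, d:5, e:-3; rest ⊤}
  B3:   IN={b:5, d:5, e:-3; rest ⊤}   OUT={d:5, e:-3; rest ⊤}
  B4:   IN={d:5, e:-3; rest ⊤}   OUT={d:-2, e:-3; rest ⊤}

Merge at B3: IN[B3] = OUT[B2] = {a: ⊤, b: 5, c: ⊤, d: 5, e: -3, f: ⊤}
Applying B3's transfer function to that IN value gives OUT[B3] (row B3 above).

Answer: {a: ⊤, b: ⊤, c: ⊤, d: 5, e: -3, f: ⊤}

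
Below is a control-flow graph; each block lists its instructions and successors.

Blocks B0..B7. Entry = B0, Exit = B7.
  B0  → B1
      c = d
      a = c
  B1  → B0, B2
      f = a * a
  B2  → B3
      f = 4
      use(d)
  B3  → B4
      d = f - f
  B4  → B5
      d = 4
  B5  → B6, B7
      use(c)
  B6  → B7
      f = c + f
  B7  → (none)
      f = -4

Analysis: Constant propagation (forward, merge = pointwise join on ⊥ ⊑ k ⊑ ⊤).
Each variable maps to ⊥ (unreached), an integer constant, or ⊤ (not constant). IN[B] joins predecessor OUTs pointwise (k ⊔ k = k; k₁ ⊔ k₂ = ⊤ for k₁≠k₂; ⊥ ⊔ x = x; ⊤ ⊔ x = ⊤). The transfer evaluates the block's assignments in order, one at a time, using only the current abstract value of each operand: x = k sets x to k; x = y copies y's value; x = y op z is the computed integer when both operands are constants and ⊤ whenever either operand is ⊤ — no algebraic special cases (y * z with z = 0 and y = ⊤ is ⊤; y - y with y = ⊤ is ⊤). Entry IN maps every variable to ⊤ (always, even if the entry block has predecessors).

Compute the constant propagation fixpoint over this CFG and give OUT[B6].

Per-block solution:
  B0: | IN=(all ⊤) | OUT=(all ⊤)
  B1: | IN=(all ⊤) | OUT=(all ⊤)
  B2: | IN=(all ⊤) | OUT={f:4; rest ⊤}
  B3: | IN={f:4; rest ⊤} | OUT={d:0, f:4; rest ⊤}
  B4: | IN={d:0, f:4; rest ⊤} | OUT={d:4, f:4; rest ⊤}
  B5: | IN={d:4, f:4; rest ⊤} | OUT={d:4, f:4; rest ⊤}
  B6: | IN={d:4, f:4; rest ⊤} | OUT={d:4; rest ⊤}
  B7: | IN={d:4; rest ⊤} | OUT={d:4, f:-4; rest ⊤}

Merge at B6: IN[B6] = OUT[B5] = {a: ⊤, b: ⊤, c: ⊤, d: 4, e: ⊤, f: 4}
Applying B6's transfer function to that IN value gives OUT[B6] (row B6 above).

Answer: {a: ⊤, b: ⊤, c: ⊤, d: 4, e: ⊤, f: ⊤}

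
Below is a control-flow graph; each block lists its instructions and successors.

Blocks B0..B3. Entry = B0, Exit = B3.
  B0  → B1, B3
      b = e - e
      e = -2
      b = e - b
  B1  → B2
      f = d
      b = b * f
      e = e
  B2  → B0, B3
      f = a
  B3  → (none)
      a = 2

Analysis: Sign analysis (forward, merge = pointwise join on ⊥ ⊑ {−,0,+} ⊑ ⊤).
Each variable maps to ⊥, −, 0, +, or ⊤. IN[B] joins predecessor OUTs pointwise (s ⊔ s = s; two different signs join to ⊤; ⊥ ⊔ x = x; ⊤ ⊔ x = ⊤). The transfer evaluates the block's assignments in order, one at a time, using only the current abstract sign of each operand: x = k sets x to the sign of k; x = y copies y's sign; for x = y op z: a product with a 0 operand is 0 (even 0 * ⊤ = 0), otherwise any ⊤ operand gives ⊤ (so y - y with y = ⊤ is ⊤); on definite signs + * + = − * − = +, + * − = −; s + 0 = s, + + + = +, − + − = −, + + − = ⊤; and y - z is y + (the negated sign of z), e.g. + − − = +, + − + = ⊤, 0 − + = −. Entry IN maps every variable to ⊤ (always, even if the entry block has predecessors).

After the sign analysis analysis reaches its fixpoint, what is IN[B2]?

Answer: {a: ⊤, b: ⊤, c: ⊤, d: ⊤, e: -, f: ⊤}

Derivation:
Fixpoint table:
  B0:  IN=(all ⊤)  OUT={e:-; rest ⊤}
  B1:  IN={e:-; rest ⊤}  OUT={e:-; rest ⊤}
  B2:  IN={e:-; rest ⊤}  OUT={e:-; rest ⊤}
  B3:  IN={e:-; rest ⊤}  OUT={a:+, e:-; rest ⊤}

Merge at B2: IN[B2] = OUT[B1] = {a: ⊤, b: ⊤, c: ⊤, d: ⊤, e: -, f: ⊤}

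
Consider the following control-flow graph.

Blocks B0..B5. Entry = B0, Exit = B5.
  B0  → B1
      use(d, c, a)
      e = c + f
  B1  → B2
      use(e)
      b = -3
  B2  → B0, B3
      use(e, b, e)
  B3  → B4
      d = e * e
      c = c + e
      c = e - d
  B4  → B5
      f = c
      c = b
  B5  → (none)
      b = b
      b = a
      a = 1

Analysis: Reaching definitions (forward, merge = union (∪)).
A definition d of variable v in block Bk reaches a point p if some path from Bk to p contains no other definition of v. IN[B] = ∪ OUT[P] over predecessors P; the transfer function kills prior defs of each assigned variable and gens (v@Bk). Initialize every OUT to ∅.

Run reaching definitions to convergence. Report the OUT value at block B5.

Answer: {a@B5, b@B5, c@B4, d@B3, e@B0, f@B4}

Working:
Per-block solution:
  B0: | IN={b@B1, e@B0} | OUT={b@B1, e@B0}
  B1: | IN={b@B1, e@B0} | OUT={b@B1, e@B0}
  B2: | IN={b@B1, e@B0} | OUT={b@B1, e@B0}
  B3: | IN={b@B1, e@B0} | OUT={b@B1, c@B3, d@B3, e@B0}
  B4: | IN={b@B1, c@B3, d@B3, e@B0} | OUT={b@B1, c@B4, d@B3, e@B0, f@B4}
  B5: | IN={b@B1, c@B4, d@B3, e@B0, f@B4} | OUT={a@B5, b@B5, c@B4, d@B3, e@B0, f@B4}

Merge at B5: IN[B5] = OUT[B4] = {b@B1, c@B4, d@B3, e@B0, f@B4}
Applying B5's transfer function to that IN value gives OUT[B5] (row B5 above).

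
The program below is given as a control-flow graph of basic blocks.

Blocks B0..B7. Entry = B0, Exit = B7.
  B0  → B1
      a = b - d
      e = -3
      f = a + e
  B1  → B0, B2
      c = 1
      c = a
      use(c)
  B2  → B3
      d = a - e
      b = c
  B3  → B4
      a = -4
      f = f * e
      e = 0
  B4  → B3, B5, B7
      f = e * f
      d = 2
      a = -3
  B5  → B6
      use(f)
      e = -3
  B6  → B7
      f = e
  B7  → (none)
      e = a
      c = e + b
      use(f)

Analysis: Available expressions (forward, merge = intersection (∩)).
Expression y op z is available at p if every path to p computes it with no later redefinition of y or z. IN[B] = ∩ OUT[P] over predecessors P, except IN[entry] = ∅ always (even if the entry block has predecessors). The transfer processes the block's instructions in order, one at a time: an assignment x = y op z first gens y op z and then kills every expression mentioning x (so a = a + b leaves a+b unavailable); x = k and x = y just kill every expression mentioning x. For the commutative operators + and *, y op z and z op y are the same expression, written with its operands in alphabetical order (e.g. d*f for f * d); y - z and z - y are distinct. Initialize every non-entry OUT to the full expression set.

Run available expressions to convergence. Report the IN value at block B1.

Per-block solution:
  B0: | IN={} | OUT={a+e, b-d}
  B1: | IN={a+e, b-d} | OUT={a+e, b-d}
  B2: | IN={a+e, b-d} | OUT={a+e, a-e}
  B3: | IN={} | OUT={}
  B4: | IN={} | OUT={}
  B5: | IN={} | OUT={}
  B6: | IN={} | OUT={}
  B7: | IN={} | OUT={b+e}

Merge at B1: IN[B1] = OUT[B0] = {a+e, b-d}

Answer: {a+e, b-d}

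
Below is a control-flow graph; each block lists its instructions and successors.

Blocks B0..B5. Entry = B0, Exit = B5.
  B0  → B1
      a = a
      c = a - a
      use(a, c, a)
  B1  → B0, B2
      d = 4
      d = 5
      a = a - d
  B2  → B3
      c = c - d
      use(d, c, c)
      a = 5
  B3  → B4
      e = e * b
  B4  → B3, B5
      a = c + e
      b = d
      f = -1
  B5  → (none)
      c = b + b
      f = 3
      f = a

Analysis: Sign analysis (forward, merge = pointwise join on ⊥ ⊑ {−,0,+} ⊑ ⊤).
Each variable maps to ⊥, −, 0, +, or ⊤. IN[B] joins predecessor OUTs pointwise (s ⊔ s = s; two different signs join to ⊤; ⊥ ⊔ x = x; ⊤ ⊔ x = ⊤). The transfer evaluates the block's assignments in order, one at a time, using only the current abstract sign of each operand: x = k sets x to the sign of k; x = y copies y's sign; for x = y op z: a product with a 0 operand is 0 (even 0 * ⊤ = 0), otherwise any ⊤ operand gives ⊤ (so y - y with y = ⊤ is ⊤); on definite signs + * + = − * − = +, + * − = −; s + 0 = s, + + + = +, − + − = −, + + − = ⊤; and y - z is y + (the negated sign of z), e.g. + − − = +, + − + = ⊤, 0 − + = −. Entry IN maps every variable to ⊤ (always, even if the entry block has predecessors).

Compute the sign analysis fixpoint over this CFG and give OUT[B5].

Answer: {a: ⊤, b: +, c: +, d: +, e: ⊤, f: ⊤}

Working:
Converged values:
  B0:  IN=(all ⊤)  OUT=(all ⊤)
  B1:  IN=(all ⊤)  OUT={d:+; rest ⊤}
  B2:  IN={d:+; rest ⊤}  OUT={a:+, d:+; rest ⊤}
  B3:  IN={d:+; rest ⊤}  OUT={d:+; rest ⊤}
  B4:  IN={d:+; rest ⊤}  OUT={b:+, d:+, f:-; rest ⊤}
  B5:  IN={b:+, d:+, f:-; rest ⊤}  OUT={b:+, c:+, d:+; rest ⊤}

Merge at B5: IN[B5] = OUT[B4] = {a: ⊤, b: +, c: ⊤, d: +, e: ⊤, f: -}
Applying B5's transfer function to that IN value gives OUT[B5] (row B5 above).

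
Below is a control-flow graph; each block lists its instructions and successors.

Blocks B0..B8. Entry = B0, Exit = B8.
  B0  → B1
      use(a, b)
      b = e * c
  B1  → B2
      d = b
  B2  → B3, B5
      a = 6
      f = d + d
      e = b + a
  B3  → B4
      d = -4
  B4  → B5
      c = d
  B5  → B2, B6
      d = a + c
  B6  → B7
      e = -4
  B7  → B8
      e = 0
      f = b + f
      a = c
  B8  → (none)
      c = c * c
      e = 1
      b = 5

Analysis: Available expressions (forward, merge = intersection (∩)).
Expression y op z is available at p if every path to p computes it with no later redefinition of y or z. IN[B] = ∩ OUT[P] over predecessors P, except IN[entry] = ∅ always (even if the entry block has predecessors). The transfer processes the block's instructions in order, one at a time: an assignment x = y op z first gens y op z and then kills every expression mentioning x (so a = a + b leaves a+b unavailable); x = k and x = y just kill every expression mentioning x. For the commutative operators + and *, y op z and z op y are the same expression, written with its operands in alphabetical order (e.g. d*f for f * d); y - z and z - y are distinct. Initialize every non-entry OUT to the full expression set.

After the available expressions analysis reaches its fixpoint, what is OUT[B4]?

Answer: {a+b}

Derivation:
Per-block solution:
  B0:   IN={}   OUT={c*e}
  B1:   IN={c*e}   OUT={c*e}
  B2:   IN={}   OUT={a+b, d+d}
  B3:   IN={a+b, d+d}   OUT={a+b}
  B4:   IN={a+b}   OUT={a+b}
  B5:   IN={a+b}   OUT={a+b, a+c}
  B6:   IN={a+b, a+c}   OUT={a+b, a+c}
  B7:   IN={a+b, a+c}   OUT={}
  B8:   IN={}   OUT={}

Merge at B4: IN[B4] = OUT[B3] = {a+b}
Applying B4's transfer function to that IN value gives OUT[B4] (row B4 above).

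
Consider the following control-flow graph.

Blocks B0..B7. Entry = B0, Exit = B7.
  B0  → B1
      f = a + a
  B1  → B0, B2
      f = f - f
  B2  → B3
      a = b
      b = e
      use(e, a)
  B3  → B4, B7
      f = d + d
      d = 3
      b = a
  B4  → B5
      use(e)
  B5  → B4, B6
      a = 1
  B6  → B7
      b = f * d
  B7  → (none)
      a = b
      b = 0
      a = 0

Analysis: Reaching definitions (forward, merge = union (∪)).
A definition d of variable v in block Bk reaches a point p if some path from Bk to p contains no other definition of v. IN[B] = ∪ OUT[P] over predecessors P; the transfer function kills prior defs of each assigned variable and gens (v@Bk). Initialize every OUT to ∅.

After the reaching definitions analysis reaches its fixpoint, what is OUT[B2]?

Per-block solution:
  B0:   IN={f@B1}   OUT={f@B0}
  B1:   IN={f@B0}   OUT={f@B1}
  B2:   IN={f@B1}   OUT={a@B2, b@B2, f@B1}
  B3:   IN={a@B2, b@B2, f@B1}   OUT={a@B2, b@B3, d@B3, f@B3}
  B4:   IN={a@B2, a@B5, b@B3, d@B3, f@B3}   OUT={a@B2, a@B5, b@B3, d@B3, f@B3}
  B5:   IN={a@B2, a@B5, b@B3, d@B3, f@B3}   OUT={a@B5, b@B3, d@B3, f@B3}
  B6:   IN={a@B5, b@B3, d@B3, f@B3}   OUT={a@B5, b@B6, d@B3, f@B3}
  B7:   IN={a@B2, a@B5, b@B3, b@B6, d@B3, f@B3}   OUT={a@B7, b@B7, d@B3, f@B3}

Merge at B2: IN[B2] = OUT[B1] = {f@B1}
Applying B2's transfer function to that IN value gives OUT[B2] (row B2 above).

Answer: {a@B2, b@B2, f@B1}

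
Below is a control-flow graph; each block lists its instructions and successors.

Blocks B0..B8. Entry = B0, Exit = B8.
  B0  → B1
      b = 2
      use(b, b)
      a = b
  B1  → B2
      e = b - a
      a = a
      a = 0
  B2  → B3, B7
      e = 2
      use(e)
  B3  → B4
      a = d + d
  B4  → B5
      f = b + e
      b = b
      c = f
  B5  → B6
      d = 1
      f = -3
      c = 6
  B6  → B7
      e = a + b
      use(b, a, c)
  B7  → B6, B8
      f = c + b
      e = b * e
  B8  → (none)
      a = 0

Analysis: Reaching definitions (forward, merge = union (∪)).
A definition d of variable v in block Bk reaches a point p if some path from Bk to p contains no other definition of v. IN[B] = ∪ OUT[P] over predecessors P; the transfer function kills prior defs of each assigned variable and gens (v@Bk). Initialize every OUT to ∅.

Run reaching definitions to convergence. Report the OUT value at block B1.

Answer: {a@B1, b@B0, e@B1}

Derivation:
Converged values:
  B0: | IN={} | OUT={a@B0, b@B0}
  B1: | IN={a@B0, b@B0} | OUT={a@B1, b@B0, e@B1}
  B2: | IN={a@B1, b@B0, e@B1} | OUT={a@B1, b@B0, e@B2}
  B3: | IN={a@B1, b@B0, e@B2} | OUT={a@B3, b@B0, e@B2}
  B4: | IN={a@B3, b@B0, e@B2} | OUT={a@B3, b@B4, c@B4, e@B2, f@B4}
  B5: | IN={a@B3, b@B4, c@B4, e@B2, f@B4} | OUT={a@B3, b@B4, c@B5, d@B5, e@B2, f@B5}
  B6: | IN={a@B1, a@B3, b@B0, b@B4, c@B5, d@B5, e@B2, e@B7, f@B5, f@B7} | OUT={a@B1, a@B3, b@B0, b@B4, c@B5, d@B5, e@B6, f@B5, f@B7}
  B7: | IN={a@B1, a@B3, b@B0, b@B4, c@B5, d@B5, e@B2, e@B6, f@B5, f@B7} | OUT={a@B1, a@B3, b@B0, b@B4, c@B5, d@B5, e@B7, f@B7}
  B8: | IN={a@B1, a@B3, b@B0, b@B4, c@B5, d@B5, e@B7, f@B7} | OUT={a@B8, b@B0, b@B4, c@B5, d@B5, e@B7, f@B7}

Merge at B1: IN[B1] = OUT[B0] = {a@B0, b@B0}
Applying B1's transfer function to that IN value gives OUT[B1] (row B1 above).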